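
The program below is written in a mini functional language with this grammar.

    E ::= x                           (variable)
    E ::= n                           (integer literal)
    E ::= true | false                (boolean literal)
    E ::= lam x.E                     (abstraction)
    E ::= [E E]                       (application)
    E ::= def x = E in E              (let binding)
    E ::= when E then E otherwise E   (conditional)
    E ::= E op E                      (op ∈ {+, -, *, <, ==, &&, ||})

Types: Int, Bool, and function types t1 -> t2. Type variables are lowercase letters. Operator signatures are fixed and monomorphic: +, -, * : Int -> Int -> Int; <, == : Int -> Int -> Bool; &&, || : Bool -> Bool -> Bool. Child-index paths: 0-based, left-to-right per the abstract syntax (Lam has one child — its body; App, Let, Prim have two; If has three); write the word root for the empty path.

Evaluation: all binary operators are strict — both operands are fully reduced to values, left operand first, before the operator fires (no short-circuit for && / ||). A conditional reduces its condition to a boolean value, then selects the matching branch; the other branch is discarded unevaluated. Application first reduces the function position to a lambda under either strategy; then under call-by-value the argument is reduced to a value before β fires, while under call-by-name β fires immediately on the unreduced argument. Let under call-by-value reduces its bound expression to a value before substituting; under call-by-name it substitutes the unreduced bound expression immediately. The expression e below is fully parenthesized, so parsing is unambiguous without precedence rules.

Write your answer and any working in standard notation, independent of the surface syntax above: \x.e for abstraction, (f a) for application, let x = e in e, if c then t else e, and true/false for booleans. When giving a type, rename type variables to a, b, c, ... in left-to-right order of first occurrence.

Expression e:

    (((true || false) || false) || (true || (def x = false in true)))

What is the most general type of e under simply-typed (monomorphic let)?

Derivation:
  unify Bool ~ Bool
  unify Bool ~ Bool
  unify Bool ~ Bool
  unify Bool ~ Bool
  unify Bool ~ Bool
  unify Bool ~ Bool
let x : Bool
  unify Bool ~ Bool
  unify Bool ~ Bool

Answer: Bool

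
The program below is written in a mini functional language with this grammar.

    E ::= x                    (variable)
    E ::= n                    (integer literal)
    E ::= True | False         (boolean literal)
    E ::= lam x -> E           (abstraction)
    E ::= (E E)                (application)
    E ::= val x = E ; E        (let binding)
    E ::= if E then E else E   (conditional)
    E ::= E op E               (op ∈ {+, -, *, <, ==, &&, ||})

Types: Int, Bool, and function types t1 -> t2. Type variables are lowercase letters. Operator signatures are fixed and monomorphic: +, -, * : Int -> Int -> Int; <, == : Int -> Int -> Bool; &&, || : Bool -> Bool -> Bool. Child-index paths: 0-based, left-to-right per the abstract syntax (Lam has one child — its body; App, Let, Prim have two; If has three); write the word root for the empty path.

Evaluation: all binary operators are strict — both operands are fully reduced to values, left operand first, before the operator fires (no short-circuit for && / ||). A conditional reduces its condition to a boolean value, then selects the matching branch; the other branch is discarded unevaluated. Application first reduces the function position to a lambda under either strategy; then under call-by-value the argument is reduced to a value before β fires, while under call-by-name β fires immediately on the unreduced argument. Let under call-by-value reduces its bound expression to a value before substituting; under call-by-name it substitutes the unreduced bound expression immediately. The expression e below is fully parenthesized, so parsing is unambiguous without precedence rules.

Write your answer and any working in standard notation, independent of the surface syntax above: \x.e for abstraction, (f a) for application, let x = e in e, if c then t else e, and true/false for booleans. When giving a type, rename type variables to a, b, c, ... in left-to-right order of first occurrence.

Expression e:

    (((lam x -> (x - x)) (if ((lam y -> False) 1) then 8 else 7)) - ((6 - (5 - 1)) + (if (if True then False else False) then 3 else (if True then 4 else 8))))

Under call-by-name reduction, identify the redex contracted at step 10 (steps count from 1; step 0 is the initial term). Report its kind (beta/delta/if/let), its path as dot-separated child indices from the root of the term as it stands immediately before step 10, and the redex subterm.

Answer: if at 1.1 : (if false then 3 else (if true then 4 else 8))

Working:
step 0: (((\x.(x - x)) (if ((\y.false) 1) then 8 else 7)) - ((6 - (5 - 1)) + (if (if true then false else false) then 3 else (if true then 4 else 8))))
step 1: [beta@0] (((if ((\y.false) 1) then 8 else 7) - (if ((\y.false) 1) then 8 else 7)) - ((6 - (5 - 1)) + (if (if true then false else false) then 3 else (if true then 4 else 8))))
step 2: [beta@0.0.0] (((if false then 8 else 7) - (if ((\y.false) 1) then 8 else 7)) - ((6 - (5 - 1)) + (if (if true then false else false) then 3 else (if true then 4 else 8))))
step 3: [if@0.0] ((7 - (if ((\y.false) 1) then 8 else 7)) - ((6 - (5 - 1)) + (if (if true then false else false) then 3 else (if true then 4 else 8))))
step 4: [beta@0.1.0] ((7 - (if false then 8 else 7)) - ((6 - (5 - 1)) + (if (if true then false else false) then 3 else (if true then 4 else 8))))
step 5: [if@0.1] ((7 - 7) - ((6 - (5 - 1)) + (if (if true then false else false) then 3 else (if true then 4 else 8))))
step 6: [delta@0] (0 - ((6 - (5 - 1)) + (if (if true then false else false) then 3 else (if true then 4 else 8))))
step 7: [delta@1.0.1] (0 - ((6 - 4) + (if (if true then false else false) then 3 else (if true then 4 else 8))))
step 8: [delta@1.0] (0 - (2 + (if (if true then false else false) then 3 else (if true then 4 else 8))))
step 9: [if@1.1.0] (0 - (2 + (if false then 3 else (if true then 4 else 8))))
step 10: [if@1.1] (0 - (2 + (if true then 4 else 8)))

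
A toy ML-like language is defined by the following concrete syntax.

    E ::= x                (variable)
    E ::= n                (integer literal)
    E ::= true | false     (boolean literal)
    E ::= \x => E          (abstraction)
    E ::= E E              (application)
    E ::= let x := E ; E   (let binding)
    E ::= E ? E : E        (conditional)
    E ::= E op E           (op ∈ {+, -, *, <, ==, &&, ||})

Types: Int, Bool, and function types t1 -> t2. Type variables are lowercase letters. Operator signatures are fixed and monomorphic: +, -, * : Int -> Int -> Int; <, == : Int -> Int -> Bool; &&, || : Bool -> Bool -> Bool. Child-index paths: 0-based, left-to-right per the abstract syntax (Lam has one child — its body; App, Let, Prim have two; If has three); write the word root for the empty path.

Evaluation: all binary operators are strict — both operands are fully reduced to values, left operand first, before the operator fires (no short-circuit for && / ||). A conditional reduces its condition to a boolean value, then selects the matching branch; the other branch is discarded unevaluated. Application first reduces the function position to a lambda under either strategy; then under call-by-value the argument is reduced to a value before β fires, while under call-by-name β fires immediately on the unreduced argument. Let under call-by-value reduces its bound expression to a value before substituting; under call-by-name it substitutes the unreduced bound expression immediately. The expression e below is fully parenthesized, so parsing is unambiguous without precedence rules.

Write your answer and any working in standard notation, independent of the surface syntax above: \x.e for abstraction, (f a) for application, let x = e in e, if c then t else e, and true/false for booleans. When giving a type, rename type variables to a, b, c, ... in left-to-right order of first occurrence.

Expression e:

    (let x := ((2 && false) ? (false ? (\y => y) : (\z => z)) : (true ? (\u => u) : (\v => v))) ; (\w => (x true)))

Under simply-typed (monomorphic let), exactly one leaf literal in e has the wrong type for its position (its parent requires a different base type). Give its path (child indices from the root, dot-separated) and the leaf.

Derivation:
  unify Int ~ Bool
  FAIL: mismatch Int ~ Bool

Answer: 0.0.0 : 2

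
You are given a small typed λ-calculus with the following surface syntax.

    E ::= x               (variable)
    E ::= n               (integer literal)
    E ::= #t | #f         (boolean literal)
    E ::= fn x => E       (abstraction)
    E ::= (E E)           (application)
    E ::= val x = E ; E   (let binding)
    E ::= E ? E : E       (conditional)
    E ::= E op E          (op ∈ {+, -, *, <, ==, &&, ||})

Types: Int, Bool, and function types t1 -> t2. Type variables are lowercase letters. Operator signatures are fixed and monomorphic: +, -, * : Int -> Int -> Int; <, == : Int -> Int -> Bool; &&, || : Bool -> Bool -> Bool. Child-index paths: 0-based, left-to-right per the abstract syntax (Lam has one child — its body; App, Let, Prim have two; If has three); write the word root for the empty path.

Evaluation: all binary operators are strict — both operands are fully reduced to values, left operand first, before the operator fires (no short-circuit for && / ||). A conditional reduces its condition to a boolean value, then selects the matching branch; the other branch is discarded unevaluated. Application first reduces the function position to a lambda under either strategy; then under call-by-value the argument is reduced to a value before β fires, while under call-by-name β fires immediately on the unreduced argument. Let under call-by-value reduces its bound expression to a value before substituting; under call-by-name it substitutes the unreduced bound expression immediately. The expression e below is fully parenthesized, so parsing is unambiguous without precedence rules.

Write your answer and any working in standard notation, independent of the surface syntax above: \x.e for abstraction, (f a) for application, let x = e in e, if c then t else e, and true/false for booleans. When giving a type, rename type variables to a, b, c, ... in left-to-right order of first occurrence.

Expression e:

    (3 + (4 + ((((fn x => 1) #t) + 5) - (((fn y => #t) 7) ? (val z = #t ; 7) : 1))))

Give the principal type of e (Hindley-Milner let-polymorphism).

Working:
  unify Int ~ Int
  unify Int ~ Int
\x._ : a -> Int
  unify a -> Int ~ Bool -> b
  unify a ~ Bool
  unify Int ~ b
_ _ : Int
  unify Int ~ Int
  unify Int ~ Int
  unify Int ~ Int
\y._ : c -> Bool
  unify c -> Bool ~ Int -> d
  unify c ~ Int
  unify Bool ~ d
_ _ : Bool
  unify Bool ~ Bool
let z : Bool
  unify Int ~ Int
  unify Int ~ Int
  unify Int ~ Int
  unify Int ~ Int

Answer: Int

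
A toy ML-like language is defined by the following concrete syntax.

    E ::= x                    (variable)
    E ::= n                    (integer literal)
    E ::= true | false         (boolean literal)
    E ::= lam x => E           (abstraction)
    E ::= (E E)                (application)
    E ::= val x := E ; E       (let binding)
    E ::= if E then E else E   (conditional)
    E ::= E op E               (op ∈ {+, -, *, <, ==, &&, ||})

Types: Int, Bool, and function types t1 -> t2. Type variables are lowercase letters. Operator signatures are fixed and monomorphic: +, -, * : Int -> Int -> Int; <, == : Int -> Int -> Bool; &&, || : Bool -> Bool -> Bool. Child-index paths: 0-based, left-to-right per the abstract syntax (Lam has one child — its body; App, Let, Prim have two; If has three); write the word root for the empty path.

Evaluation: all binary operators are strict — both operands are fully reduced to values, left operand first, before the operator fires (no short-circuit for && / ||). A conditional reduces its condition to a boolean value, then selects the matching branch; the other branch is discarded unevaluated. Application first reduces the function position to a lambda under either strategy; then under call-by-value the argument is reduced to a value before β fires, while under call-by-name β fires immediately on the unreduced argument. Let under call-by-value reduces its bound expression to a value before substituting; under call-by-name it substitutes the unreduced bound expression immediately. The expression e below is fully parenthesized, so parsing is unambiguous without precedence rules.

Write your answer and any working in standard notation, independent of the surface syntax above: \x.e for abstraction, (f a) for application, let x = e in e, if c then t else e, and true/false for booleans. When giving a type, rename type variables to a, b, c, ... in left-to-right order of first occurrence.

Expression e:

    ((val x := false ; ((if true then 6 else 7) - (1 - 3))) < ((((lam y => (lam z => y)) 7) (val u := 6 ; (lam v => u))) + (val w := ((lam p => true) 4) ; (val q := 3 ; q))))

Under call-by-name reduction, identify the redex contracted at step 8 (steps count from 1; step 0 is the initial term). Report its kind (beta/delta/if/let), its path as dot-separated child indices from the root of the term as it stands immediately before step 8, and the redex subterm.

Answer: let at 1.1 : (let q = 3 in q)

Derivation:
step 0: ((let x = false in ((if true then 6 else 7) - (1 - 3))) < ((((\y.(\z.y)) 7) (let u = 6 in (\v.u))) + (let w = ((\p.true) 4) in (let q = 3 in q))))
step 1: [let@0] (((if true then 6 else 7) - (1 - 3)) < ((((\y.(\z.y)) 7) (let u = 6 in (\v.u))) + (let w = ((\p.true) 4) in (let q = 3 in q))))
step 2: [if@0.0] ((6 - (1 - 3)) < ((((\y.(\z.y)) 7) (let u = 6 in (\v.u))) + (let w = ((\p.true) 4) in (let q = 3 in q))))
step 3: [delta@0.1] ((6 - -2) < ((((\y.(\z.y)) 7) (let u = 6 in (\v.u))) + (let w = ((\p.true) 4) in (let q = 3 in q))))
step 4: [delta@0] (8 < ((((\y.(\z.y)) 7) (let u = 6 in (\v.u))) + (let w = ((\p.true) 4) in (let q = 3 in q))))
step 5: [beta@1.0.0] (8 < (((\z.7) (let u = 6 in (\v.u))) + (let w = ((\p.true) 4) in (let q = 3 in q))))
step 6: [beta@1.0] (8 < (7 + (let w = ((\p.true) 4) in (let q = 3 in q))))
step 7: [let@1.1] (8 < (7 + (let q = 3 in q)))
step 8: [let@1.1] (8 < (7 + 3))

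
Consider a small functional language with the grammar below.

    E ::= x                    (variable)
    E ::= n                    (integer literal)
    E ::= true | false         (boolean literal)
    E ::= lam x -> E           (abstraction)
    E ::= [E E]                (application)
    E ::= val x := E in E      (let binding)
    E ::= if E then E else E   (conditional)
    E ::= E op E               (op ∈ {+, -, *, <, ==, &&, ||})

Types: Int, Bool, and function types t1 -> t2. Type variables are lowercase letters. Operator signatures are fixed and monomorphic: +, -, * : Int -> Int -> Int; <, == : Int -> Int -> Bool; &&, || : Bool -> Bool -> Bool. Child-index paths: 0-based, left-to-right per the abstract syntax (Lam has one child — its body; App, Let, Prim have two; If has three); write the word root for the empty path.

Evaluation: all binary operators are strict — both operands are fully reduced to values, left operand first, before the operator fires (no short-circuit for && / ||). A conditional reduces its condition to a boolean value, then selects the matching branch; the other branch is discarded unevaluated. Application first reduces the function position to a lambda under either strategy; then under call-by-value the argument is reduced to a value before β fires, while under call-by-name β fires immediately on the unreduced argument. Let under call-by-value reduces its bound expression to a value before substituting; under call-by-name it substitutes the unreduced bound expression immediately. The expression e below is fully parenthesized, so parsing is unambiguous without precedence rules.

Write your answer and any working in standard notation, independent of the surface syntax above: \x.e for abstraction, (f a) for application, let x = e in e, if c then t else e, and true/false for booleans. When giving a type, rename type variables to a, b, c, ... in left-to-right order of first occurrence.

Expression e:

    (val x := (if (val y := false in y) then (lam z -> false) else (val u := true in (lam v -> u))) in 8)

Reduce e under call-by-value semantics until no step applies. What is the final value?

Working:
step 0: (let x = (if (let y = false in y) then (\z.false) else (let u = true in (\v.u))) in 8)
step 1: [let@0.0] (let x = (if false then (\z.false) else (let u = true in (\v.u))) in 8)
step 2: [if@0] (let x = (let u = true in (\v.u)) in 8)
step 3: [let@0] (let x = (\v.true) in 8)
step 4: [let@root] 8

Answer: 8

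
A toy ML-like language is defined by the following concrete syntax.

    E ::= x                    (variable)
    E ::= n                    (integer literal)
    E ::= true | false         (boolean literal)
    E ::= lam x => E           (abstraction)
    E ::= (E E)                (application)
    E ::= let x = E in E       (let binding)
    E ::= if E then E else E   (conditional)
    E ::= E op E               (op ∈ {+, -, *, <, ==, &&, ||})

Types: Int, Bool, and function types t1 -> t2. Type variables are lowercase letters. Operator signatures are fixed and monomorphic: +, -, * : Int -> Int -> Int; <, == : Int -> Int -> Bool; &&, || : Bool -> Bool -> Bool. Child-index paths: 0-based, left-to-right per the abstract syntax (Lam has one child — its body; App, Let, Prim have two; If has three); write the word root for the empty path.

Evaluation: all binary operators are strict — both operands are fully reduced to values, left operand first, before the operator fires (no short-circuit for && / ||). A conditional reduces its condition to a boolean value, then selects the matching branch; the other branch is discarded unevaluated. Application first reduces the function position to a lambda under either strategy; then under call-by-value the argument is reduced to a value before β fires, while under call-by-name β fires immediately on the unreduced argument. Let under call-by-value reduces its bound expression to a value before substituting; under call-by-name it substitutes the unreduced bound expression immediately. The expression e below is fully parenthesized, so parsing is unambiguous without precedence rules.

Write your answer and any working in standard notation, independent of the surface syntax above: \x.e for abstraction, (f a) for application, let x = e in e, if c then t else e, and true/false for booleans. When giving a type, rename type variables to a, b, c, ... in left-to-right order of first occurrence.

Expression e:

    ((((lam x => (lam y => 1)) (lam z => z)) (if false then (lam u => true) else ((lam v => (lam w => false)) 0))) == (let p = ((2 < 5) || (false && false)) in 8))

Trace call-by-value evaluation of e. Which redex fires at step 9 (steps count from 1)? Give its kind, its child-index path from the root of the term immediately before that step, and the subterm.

Answer: delta at root : (1 == 8)

Working:
step 0: ((((\x.(\y.1)) (\z.z)) (if false then (\u.true) else ((\v.(\w.false)) 0))) == (let p = ((2 < 5) || (false && false)) in 8))
step 1: [beta@0.0] (((\y.1) (if false then (\u.true) else ((\v.(\w.false)) 0))) == (let p = ((2 < 5) || (false && false)) in 8))
step 2: [if@0.1] (((\y.1) ((\v.(\w.false)) 0)) == (let p = ((2 < 5) || (false && false)) in 8))
step 3: [beta@0.1] (((\y.1) (\w.false)) == (let p = ((2 < 5) || (false && false)) in 8))
step 4: [beta@0] (1 == (let p = ((2 < 5) || (false && false)) in 8))
step 5: [delta@1.0.0] (1 == (let p = (true || (false && false)) in 8))
step 6: [delta@1.0.1] (1 == (let p = (true || false) in 8))
step 7: [delta@1.0] (1 == (let p = true in 8))
step 8: [let@1] (1 == 8)
step 9: [delta@root] false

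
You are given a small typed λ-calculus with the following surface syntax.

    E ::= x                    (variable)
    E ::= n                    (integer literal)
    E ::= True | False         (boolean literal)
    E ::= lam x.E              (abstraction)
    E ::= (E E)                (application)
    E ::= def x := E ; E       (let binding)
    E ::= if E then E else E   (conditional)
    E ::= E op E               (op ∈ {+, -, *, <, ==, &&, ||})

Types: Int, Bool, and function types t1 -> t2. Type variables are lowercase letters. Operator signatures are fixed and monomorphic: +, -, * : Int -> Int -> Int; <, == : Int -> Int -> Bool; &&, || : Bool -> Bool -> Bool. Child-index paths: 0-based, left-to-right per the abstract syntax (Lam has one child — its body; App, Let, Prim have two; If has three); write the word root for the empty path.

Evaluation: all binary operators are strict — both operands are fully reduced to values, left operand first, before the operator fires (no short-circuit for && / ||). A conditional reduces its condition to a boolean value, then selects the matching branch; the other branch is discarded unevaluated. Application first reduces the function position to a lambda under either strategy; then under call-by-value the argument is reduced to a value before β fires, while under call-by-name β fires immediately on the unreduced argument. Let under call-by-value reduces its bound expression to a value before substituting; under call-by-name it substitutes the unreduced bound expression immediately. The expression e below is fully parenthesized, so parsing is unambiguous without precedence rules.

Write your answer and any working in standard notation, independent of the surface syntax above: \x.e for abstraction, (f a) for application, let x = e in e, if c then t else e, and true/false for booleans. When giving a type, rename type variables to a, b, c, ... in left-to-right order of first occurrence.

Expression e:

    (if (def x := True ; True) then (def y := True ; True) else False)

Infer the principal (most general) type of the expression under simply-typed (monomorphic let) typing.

Trace:
let x : Bool
  unify Bool ~ Bool
let y : Bool
  unify Bool ~ Bool

Answer: Bool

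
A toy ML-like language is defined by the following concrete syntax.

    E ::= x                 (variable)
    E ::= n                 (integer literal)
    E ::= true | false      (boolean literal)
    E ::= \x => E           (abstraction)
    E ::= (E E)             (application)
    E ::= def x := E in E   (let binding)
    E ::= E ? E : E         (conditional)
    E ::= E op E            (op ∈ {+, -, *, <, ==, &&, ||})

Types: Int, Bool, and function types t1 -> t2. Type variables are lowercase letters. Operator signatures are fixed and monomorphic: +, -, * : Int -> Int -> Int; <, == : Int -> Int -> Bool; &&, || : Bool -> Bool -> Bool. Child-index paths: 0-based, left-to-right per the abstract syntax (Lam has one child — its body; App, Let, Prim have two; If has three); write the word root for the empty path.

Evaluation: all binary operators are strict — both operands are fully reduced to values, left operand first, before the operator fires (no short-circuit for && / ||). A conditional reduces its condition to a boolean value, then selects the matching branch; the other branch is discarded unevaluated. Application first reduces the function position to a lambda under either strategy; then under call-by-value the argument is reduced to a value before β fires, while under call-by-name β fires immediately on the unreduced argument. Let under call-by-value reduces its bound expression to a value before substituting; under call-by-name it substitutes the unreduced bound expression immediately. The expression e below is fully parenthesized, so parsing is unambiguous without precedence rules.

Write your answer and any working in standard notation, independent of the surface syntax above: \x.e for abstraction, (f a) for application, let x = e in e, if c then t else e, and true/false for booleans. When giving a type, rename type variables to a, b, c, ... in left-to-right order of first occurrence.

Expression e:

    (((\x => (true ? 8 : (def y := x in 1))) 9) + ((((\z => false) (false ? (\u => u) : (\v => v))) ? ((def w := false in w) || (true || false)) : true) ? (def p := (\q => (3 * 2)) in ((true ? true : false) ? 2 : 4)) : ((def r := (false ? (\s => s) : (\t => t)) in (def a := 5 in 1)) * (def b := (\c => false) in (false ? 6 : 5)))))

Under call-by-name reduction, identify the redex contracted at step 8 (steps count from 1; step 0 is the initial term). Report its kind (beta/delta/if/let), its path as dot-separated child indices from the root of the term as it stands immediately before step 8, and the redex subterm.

Answer: if at 1 : (if true then 2 else 4)

Trace:
step 0: (((\x.(if true then 8 else (let y = x in 1))) 9) + (if (if ((\z.false) (if false then (\u.u) else (\v.v))) then ((let w = false in w) || (true || false)) else true) then (let p = (\q.(3 * 2)) in (if (if true then true else false) then 2 else 4)) else ((let r = (if false then (\s.s) else (\t.t)) in (let a = 5 in 1)) * (let b = (\c.false) in (if false then 6 else 5)))))
step 1: [beta@0] ((if true then 8 else (let y = 9 in 1)) + (if (if ((\z.false) (if false then (\u.u) else (\v.v))) then ((let w = false in w) || (true || false)) else true) then (let p = (\q.(3 * 2)) in (if (if true then true else false) then 2 else 4)) else ((let r = (if false then (\s.s) else (\t.t)) in (let a = 5 in 1)) * (let b = (\c.false) in (if false then 6 else 5)))))
step 2: [if@0] (8 + (if (if ((\z.false) (if false then (\u.u) else (\v.v))) then ((let w = false in w) || (true || false)) else true) then (let p = (\q.(3 * 2)) in (if (if true then true else false) then 2 else 4)) else ((let r = (if false then (\s.s) else (\t.t)) in (let a = 5 in 1)) * (let b = (\c.false) in (if false then 6 else 5)))))
step 3: [beta@1.0.0] (8 + (if (if false then ((let w = false in w) || (true || false)) else true) then (let p = (\q.(3 * 2)) in (if (if true then true else false) then 2 else 4)) else ((let r = (if false then (\s.s) else (\t.t)) in (let a = 5 in 1)) * (let b = (\c.false) in (if false then 6 else 5)))))
step 4: [if@1.0] (8 + (if true then (let p = (\q.(3 * 2)) in (if (if true then true else false) then 2 else 4)) else ((let r = (if false then (\s.s) else (\t.t)) in (let a = 5 in 1)) * (let b = (\c.false) in (if false then 6 else 5)))))
step 5: [if@1] (8 + (let p = (\q.(3 * 2)) in (if (if true then true else false) then 2 else 4)))
step 6: [let@1] (8 + (if (if true then true else false) then 2 else 4))
step 7: [if@1.0] (8 + (if true then 2 else 4))
step 8: [if@1] (8 + 2)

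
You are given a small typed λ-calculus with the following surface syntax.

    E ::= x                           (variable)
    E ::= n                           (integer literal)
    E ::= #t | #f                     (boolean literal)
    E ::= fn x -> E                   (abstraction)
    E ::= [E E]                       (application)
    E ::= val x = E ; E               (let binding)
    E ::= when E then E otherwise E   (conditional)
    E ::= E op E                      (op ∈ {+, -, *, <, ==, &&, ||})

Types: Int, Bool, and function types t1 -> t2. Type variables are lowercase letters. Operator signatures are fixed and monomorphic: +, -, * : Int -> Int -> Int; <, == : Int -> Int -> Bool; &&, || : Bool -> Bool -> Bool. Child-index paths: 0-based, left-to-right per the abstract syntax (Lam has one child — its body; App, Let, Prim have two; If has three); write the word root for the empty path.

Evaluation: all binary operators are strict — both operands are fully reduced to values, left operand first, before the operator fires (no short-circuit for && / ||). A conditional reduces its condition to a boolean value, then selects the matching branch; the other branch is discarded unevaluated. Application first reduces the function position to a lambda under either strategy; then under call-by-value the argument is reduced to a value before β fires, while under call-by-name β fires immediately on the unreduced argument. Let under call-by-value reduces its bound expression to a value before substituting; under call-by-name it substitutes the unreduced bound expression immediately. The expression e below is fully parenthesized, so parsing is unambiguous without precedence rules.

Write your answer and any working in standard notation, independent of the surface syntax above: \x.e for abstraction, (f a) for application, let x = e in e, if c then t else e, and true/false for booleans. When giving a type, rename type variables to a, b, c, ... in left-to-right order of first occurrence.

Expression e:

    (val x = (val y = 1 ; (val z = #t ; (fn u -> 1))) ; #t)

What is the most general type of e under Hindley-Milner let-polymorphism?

Answer: Bool

Derivation:
let y : Int
let z : Bool
\u._ : a -> Int
let x : forall. a -> Int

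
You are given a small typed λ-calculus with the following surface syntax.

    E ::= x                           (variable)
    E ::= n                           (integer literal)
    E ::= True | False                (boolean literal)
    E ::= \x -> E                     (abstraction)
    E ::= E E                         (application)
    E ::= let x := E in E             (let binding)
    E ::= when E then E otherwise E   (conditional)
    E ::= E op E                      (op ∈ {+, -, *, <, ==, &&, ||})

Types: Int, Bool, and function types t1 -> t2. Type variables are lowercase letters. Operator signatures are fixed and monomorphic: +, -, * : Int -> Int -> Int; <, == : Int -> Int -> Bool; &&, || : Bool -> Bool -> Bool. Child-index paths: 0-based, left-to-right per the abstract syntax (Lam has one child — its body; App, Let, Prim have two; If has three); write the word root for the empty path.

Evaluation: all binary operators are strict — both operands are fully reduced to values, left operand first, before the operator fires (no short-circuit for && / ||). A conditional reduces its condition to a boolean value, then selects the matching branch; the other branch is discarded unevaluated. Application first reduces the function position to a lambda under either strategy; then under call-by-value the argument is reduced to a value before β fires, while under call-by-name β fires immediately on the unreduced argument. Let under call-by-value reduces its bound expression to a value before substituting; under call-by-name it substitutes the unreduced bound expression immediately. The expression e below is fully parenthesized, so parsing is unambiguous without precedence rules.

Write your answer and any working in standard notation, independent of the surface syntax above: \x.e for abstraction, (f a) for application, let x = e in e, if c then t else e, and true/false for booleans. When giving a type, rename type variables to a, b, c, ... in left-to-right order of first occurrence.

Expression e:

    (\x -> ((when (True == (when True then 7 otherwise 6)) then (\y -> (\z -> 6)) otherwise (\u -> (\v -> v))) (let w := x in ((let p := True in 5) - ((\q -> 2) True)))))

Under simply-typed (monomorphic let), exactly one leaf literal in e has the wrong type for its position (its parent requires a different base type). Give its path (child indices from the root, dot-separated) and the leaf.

Working:
  unify Bool ~ Int
  FAIL: mismatch Bool ~ Int

Answer: 0.0.0.0 : true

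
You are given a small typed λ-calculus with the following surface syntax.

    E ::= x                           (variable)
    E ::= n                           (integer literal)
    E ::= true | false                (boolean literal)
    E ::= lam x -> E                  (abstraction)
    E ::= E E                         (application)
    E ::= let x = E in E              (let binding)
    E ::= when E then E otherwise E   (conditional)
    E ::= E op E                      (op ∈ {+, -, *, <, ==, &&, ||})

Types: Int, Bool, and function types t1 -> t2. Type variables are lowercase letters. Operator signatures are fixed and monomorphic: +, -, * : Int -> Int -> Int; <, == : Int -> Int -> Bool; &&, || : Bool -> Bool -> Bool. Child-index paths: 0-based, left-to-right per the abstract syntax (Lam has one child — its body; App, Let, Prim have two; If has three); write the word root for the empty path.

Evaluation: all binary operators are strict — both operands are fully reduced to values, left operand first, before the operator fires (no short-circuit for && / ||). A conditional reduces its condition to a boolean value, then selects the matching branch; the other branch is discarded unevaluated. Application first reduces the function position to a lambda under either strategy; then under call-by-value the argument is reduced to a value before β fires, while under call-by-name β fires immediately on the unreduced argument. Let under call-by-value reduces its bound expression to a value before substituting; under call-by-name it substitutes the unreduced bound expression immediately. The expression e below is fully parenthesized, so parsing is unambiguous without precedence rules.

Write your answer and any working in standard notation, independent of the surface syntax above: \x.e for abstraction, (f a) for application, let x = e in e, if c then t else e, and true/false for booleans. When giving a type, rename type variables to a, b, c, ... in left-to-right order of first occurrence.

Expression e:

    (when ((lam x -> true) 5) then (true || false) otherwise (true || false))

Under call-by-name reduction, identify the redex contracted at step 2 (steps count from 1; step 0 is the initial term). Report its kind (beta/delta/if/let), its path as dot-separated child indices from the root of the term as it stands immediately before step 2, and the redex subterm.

Answer: if at root : (if true then (true || false) else (true || false))

Working:
step 0: (if ((\x.true) 5) then (true || false) else (true || false))
step 1: [beta@0] (if true then (true || false) else (true || false))
step 2: [if@root] (true || false)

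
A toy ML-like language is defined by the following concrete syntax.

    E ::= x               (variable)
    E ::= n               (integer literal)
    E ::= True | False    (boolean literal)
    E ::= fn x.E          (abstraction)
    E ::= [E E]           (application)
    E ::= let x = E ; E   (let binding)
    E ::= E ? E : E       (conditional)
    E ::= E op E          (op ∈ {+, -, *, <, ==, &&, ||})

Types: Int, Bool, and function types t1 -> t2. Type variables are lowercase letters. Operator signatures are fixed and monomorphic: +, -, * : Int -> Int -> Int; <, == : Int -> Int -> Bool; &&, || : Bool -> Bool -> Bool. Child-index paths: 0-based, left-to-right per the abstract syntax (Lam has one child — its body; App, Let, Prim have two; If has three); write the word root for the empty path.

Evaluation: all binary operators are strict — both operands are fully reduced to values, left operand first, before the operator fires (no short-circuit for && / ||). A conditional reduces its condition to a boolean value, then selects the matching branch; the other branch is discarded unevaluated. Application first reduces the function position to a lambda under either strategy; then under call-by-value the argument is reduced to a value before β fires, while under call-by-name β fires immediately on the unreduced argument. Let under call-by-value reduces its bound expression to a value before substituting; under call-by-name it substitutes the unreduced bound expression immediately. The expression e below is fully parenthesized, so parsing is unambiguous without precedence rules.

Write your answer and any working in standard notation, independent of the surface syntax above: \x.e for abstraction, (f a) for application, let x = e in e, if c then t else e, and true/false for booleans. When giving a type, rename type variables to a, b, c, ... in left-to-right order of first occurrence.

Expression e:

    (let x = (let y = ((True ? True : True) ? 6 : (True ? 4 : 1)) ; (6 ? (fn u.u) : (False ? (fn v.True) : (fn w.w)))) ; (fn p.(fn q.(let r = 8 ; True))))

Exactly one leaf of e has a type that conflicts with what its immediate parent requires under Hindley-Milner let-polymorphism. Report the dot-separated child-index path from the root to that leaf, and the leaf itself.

Trace:
  unify Bool ~ Bool
  unify Bool ~ Bool
  unify Bool ~ Bool
  unify Bool ~ Bool
  unify Int ~ Int
  unify Int ~ Int
let y : Int
  unify Int ~ Bool
  FAIL: mismatch Int ~ Bool

Answer: 0.1.0 : 6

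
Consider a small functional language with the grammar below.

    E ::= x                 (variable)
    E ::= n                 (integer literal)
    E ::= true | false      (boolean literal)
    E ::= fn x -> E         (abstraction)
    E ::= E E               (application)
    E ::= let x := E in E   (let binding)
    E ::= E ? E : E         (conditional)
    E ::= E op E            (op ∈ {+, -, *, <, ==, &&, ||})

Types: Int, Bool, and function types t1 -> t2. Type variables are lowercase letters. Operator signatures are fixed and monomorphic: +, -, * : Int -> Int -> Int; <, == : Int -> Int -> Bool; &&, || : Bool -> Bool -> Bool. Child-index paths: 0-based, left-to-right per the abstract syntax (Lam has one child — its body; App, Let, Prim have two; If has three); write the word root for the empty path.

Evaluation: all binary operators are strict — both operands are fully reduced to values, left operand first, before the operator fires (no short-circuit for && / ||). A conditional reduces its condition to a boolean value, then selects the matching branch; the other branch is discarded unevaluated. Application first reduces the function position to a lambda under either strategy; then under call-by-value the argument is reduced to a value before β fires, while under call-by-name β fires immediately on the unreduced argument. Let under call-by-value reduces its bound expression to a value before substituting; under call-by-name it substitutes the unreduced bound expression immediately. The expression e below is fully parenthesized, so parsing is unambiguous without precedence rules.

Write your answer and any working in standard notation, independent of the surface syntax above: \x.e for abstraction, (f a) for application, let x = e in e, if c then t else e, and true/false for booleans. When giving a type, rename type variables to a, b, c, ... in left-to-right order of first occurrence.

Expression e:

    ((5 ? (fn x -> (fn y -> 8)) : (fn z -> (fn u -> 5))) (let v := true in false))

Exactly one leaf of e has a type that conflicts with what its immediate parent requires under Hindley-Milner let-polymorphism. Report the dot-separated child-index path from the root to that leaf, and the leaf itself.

Answer: 0.0 : 5

Trace:
  unify Int ~ Bool
  FAIL: mismatch Int ~ Bool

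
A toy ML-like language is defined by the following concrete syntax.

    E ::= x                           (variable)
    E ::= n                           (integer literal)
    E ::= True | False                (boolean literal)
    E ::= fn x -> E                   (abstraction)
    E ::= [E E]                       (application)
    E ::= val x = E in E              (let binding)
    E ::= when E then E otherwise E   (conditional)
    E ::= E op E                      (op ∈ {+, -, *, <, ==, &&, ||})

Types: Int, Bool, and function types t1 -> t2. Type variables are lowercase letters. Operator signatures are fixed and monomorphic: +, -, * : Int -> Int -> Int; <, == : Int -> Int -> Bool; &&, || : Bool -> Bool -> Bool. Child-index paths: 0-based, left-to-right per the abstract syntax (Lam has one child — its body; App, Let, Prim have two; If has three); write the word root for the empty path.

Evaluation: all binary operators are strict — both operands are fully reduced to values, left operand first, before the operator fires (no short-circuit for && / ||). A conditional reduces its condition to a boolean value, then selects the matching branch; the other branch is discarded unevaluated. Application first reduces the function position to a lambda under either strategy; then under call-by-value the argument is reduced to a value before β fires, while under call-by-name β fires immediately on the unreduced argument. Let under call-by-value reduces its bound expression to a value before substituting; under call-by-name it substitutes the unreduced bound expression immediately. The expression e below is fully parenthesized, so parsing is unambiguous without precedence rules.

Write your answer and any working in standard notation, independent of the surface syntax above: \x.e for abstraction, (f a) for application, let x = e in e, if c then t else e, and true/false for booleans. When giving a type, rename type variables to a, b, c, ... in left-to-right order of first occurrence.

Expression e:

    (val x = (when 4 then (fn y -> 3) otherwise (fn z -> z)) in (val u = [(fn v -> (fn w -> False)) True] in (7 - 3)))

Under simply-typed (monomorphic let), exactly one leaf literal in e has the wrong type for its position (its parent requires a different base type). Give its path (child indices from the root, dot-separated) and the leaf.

Answer: 0.0 : 4

Derivation:
  unify Int ~ Bool
  FAIL: mismatch Int ~ Bool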